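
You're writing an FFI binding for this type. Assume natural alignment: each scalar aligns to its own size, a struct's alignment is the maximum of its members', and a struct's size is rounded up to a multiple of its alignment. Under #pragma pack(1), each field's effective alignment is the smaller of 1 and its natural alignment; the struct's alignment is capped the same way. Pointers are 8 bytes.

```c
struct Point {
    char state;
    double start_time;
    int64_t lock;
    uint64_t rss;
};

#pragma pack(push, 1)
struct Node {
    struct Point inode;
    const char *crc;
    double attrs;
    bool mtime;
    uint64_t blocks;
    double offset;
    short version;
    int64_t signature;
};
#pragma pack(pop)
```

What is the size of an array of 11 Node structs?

Point: @0: state [1B, align 1] → 1; +7 pad (align 8); @8: start_time [8B, align 8] → 16; @16: lock [8B, align 8] → 24; @24: rss [8B, align 8] → 32; size 32, align 8
@0: inode [32B, align 1] → 32
@32: crc [8B, align 1] → 40
@40: attrs [8B, align 1] → 48
@48: mtime [1B, align 1] → 49
@49: blocks [8B, align 1] → 57
@57: offset [8B, align 1] → 65
@65: version [2B, align 1] → 67
@67: signature [8B, align 1] → 75
size 75, align 1
array of 11: 11 × 75 = 825

825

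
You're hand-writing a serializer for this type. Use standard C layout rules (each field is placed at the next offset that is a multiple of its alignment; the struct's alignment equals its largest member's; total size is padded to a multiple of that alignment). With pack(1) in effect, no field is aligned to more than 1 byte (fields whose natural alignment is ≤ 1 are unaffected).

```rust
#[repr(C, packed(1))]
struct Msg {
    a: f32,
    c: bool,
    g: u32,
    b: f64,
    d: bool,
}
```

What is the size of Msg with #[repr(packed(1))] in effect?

a at 0 (size 4, align 1) → ends 4
c at 4 (size 1, align 1) → ends 5
g at 5 (size 4, align 1) → ends 9
b at 9 (size 8, align 1) → ends 17
d at 17 (size 1, align 1) → ends 18
total 18 bytes, alignment 1

18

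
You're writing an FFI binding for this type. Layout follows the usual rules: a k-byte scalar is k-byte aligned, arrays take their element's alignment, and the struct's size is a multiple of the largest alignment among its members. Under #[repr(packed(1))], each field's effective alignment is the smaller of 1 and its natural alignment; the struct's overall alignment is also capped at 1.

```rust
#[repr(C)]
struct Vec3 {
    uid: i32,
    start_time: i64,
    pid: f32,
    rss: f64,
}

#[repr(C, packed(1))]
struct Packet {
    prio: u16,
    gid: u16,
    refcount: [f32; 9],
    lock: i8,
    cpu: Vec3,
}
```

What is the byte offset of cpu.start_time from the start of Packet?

49

Vec3: @0: uid [4B, align 4] → 4; +4 pad (align 8); @8: start_time [8B, align 8] → 16; @16: pid [4B, align 4] → 20; +4 pad (align 8); @24: rss [8B, align 8] → 32; size 32, align 8
@0: prio [2B, align 1] → 2
@2: gid [2B, align 1] → 4
@4: refcount [36B, align 1] → 40
@40: lock [1B, align 1] → 41
@41: cpu [32B, align 1] → 73
within Vec3: start_time at 8
41 + 8 = 49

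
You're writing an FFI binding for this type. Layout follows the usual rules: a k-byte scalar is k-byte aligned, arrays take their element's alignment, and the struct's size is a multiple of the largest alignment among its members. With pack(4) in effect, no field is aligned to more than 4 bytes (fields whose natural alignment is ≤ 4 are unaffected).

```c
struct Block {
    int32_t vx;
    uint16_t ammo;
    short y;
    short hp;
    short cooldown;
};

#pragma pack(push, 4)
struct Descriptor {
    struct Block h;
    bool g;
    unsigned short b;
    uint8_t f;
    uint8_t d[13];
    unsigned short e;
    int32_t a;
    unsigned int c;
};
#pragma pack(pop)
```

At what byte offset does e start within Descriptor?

Block: 0..4  vx  (4B, 4-aligned); 4..6  ammo  (2B, 2-aligned); 6..8  y  (2B, 2-aligned); 8..10  hp  (2B, 2-aligned); 10..12  cooldown  (2B, 2-aligned); sizeof = 12, alignof = 4
0..12  h  (12B, 4-aligned)
12..13  g  (1B, 1-aligned)
13..14  -- padding (1B)
14..16  b  (2B, 2-aligned)
16..17  f  (1B, 1-aligned)
17..30  d  (13B, 1-aligned)
30..32  e  (2B, 2-aligned)

30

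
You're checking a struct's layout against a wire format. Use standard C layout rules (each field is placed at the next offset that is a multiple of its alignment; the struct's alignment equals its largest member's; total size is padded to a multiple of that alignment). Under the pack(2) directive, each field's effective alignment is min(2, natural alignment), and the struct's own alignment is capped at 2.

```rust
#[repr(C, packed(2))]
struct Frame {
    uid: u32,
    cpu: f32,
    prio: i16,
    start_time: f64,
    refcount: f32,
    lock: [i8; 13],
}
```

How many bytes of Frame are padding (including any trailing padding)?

0..4  uid  (4B, 2-aligned)
4..8  cpu  (4B, 2-aligned)
8..10  prio  (2B, 2-aligned)
10..18  start_time  (8B, 2-aligned)
18..22  refcount  (4B, 2-aligned)
22..35  lock  (13B, 1-aligned)
35..36  -- tail padding (1B)
sizeof = 36, alignof = 2
data bytes 35, size 36 → padding 1

1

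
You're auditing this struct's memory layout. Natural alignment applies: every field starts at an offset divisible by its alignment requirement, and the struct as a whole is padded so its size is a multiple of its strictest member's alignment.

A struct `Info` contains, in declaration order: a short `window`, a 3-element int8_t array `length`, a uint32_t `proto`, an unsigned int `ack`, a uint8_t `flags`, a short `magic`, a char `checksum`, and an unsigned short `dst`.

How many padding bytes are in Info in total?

0..2  window  (2B, 2-aligned)
2..5  length  (3B, 1-aligned)
5..8  -- padding (3B)
8..12  proto  (4B, 4-aligned)
12..16  ack  (4B, 4-aligned)
16..17  flags  (1B, 1-aligned)
17..18  -- padding (1B)
18..20  magic  (2B, 2-aligned)
20..21  checksum  (1B, 1-aligned)
21..22  -- padding (1B)
22..24  dst  (2B, 2-aligned)
sizeof = 24, alignof = 4
data bytes 19, size 24 → padding 5

5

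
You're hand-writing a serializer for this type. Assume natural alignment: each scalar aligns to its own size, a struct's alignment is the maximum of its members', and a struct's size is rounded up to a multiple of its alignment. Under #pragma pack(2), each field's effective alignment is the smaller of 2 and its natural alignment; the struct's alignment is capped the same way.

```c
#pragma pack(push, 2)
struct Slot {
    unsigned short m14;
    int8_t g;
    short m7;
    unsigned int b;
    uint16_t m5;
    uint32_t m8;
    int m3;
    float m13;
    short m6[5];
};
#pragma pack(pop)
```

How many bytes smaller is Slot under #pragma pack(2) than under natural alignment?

natural layout:
  0..2  m14  (2B, 2-aligned)
  2..3  g  (1B, 1-aligned)
  3..4  -- padding (1B)
  4..6  m7  (2B, 2-aligned)
  6..8  -- padding (2B)
  8..12  b  (4B, 4-aligned)
  12..14  m5  (2B, 2-aligned)
  14..16  -- padding (2B)
  16..20  m8  (4B, 4-aligned)
  20..24  m3  (4B, 4-aligned)
  24..28  m13  (4B, 4-aligned)
  28..38  m6  (10B, 2-aligned)
  38..40  -- tail padding (2B)
  sizeof = 40, alignof = 4
packed(2) layout:
  0..2  m14  (2B, 2-aligned)
  2..3  g  (1B, 1-aligned)
  3..4  -- padding (1B)
  4..6  m7  (2B, 2-aligned)
  6..10  b  (4B, 2-aligned)
  10..12  m5  (2B, 2-aligned)
  12..16  m8  (4B, 2-aligned)
  16..20  m3  (4B, 2-aligned)
  20..24  m13  (4B, 2-aligned)
  24..34  m6  (10B, 2-aligned)
  sizeof = 34, alignof = 2
40 − 34 = 6

6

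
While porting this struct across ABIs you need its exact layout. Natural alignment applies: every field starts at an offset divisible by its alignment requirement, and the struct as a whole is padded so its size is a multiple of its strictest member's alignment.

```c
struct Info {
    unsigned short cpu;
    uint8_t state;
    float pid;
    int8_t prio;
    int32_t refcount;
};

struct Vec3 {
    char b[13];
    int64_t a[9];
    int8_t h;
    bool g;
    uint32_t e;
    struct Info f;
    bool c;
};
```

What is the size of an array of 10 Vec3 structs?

1200

Info: 0..2  cpu  (2B, 2-aligned); 2..3  state  (1B, 1-aligned); 3..4  -- padding (1B); 4..8  pid  (4B, 4-aligned); 8..9  prio  (1B, 1-aligned); 9..12  -- padding (3B); 12..16  refcount  (4B, 4-aligned); sizeof = 16, alignof = 4
0..13  b  (13B, 1-aligned)
13..16  -- padding (3B)
16..88  a  (72B, 8-aligned)
88..89  h  (1B, 1-aligned)
89..90  g  (1B, 1-aligned)
90..92  -- padding (2B)
92..96  e  (4B, 4-aligned)
96..112  f  (16B, 4-aligned)
112..113  c  (1B, 1-aligned)
113..120  -- tail padding (7B)
sizeof = 120, alignof = 8
array of 10: 10 × 120 = 1200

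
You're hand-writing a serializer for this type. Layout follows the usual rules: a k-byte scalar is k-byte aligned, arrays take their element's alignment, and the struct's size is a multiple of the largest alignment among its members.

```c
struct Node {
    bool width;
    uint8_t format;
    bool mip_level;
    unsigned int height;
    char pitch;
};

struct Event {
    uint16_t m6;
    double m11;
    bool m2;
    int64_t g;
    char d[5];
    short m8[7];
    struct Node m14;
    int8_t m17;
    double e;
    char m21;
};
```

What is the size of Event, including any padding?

Node: width at 0 (size 1, align 1) → ends 1; format at 1 (size 1, align 1) → ends 2; mip_level at 2 (size 1, align 1) → ends 3; pad 1 to align 4 for height; height at 4 (size 4, align 4) → ends 8; pitch at 8 (size 1, align 1) → ends 9; tail pad 3 to reach multiple of 4; total 12 bytes, alignment 4
m6 at 0 (size 2, align 2) → ends 2
pad 6 to align 8 for m11
m11 at 8 (size 8, align 8) → ends 16
m2 at 16 (size 1, align 1) → ends 17
pad 7 to align 8 for g
g at 24 (size 8, align 8) → ends 32
d at 32 (size 5, align 1) → ends 37
pad 1 to align 2 for m8
m8 at 38 (size 14, align 2) → ends 52
m14 at 52 (size 12, align 4) → ends 64
m17 at 64 (size 1, align 1) → ends 65
pad 7 to align 8 for e
e at 72 (size 8, align 8) → ends 80
m21 at 80 (size 1, align 1) → ends 81
tail pad 7 to reach multiple of 8
total 88 bytes, alignment 8

88 bytes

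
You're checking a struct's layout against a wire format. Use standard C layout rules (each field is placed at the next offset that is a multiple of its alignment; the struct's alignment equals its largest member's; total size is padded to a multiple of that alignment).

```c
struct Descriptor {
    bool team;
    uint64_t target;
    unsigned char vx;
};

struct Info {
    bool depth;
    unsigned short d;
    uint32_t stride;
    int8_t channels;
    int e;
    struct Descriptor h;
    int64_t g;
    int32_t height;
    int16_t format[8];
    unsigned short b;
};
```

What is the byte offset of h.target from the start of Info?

Descriptor: 0..1  team  (1B, 1-aligned); 1..8  -- padding (7B); 8..16  target  (8B, 8-aligned); 16..17  vx  (1B, 1-aligned); 17..24  -- tail padding (7B); sizeof = 24, alignof = 8
0..1  depth  (1B, 1-aligned)
1..2  -- padding (1B)
2..4  d  (2B, 2-aligned)
4..8  stride  (4B, 4-aligned)
8..9  channels  (1B, 1-aligned)
9..12  -- padding (3B)
12..16  e  (4B, 4-aligned)
16..40  h  (24B, 8-aligned)
within Descriptor: target at 8
16 + 8 = 24

24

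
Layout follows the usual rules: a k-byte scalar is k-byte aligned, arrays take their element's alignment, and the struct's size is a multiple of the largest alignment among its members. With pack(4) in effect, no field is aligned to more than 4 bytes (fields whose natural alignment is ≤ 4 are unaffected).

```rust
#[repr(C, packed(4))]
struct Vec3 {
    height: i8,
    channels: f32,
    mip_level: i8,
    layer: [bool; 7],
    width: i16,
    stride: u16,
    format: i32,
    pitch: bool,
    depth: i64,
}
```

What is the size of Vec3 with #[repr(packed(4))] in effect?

36

height at 0 (size 1, align 1) → ends 1
pad 3 to align 4 for channels
channels at 4 (size 4, align 4) → ends 8
mip_level at 8 (size 1, align 1) → ends 9
layer at 9 (size 7, align 1) → ends 16
width at 16 (size 2, align 2) → ends 18
stride at 18 (size 2, align 2) → ends 20
format at 20 (size 4, align 4) → ends 24
pitch at 24 (size 1, align 1) → ends 25
pad 3 to align 4 for depth
depth at 28 (size 8, align 4) → ends 36
total 36 bytes, alignment 4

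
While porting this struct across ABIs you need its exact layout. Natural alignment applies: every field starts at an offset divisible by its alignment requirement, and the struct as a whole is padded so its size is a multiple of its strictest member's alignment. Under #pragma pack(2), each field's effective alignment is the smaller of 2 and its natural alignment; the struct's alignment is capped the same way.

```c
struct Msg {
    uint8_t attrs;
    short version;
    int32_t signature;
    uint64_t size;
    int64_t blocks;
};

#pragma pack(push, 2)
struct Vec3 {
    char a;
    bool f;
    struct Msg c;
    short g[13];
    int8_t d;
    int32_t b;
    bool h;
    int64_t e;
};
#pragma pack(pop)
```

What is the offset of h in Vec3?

58

Msg: @0: attrs [1B, align 1] → 1; +1 pad (align 2); @2: version [2B, align 2] → 4; @4: signature [4B, align 4] → 8; @8: size [8B, align 8] → 16; @16: blocks [8B, align 8] → 24; size 24, align 8
@0: a [1B, align 1] → 1
@1: f [1B, align 1] → 2
@2: c [24B, align 2] → 26
@26: g [26B, align 2] → 52
@52: d [1B, align 1] → 53
+1 pad (align 2)
@54: b [4B, align 2] → 58
@58: h [1B, align 1] → 59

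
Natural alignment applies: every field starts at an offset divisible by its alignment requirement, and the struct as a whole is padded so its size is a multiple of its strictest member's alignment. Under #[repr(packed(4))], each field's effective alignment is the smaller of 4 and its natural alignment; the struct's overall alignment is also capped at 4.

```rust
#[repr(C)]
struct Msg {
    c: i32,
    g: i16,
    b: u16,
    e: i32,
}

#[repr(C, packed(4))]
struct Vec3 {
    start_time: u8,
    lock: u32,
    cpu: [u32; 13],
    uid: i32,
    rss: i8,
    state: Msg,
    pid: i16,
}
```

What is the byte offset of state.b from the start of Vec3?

74

Msg: c at 0 (size 4, align 4) → ends 4; g at 4 (size 2, align 2) → ends 6; b at 6 (size 2, align 2) → ends 8; e at 8 (size 4, align 4) → ends 12; total 12 bytes, alignment 4
start_time at 0 (size 1, align 1) → ends 1
pad 3 to align 4 for lock
lock at 4 (size 4, align 4) → ends 8
cpu at 8 (size 52, align 4) → ends 60
uid at 60 (size 4, align 4) → ends 64
rss at 64 (size 1, align 1) → ends 65
pad 3 to align 4 for state
state at 68 (size 12, align 4) → ends 80
within Msg: b at 6
68 + 6 = 74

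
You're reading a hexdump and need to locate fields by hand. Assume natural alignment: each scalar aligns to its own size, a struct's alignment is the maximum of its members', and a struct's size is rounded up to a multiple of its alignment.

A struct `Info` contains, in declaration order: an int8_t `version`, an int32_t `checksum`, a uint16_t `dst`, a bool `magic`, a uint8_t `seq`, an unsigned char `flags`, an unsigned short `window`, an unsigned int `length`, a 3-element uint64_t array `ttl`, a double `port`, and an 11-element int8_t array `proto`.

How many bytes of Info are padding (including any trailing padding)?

@0: version [1B, align 1] → 1
+3 pad (align 4)
@4: checksum [4B, align 4] → 8
@8: dst [2B, align 2] → 10
@10: magic [1B, align 1] → 11
@11: seq [1B, align 1] → 12
@12: flags [1B, align 1] → 13
+1 pad (align 2)
@14: window [2B, align 2] → 16
@16: length [4B, align 4] → 20
+4 pad (align 8)
@24: ttl [24B, align 8] → 48
@48: port [8B, align 8] → 56
@56: proto [11B, align 1] → 67
+5 tail pad (align 8)
size 72, align 8
data bytes 59, size 72 → padding 13

13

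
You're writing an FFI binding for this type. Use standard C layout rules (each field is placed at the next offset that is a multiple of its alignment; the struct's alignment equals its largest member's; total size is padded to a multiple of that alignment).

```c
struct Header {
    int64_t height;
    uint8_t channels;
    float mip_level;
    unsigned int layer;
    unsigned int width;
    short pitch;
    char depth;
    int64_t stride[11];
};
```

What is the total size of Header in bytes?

120

height at 0 (size 8, align 8) → ends 8
channels at 8 (size 1, align 1) → ends 9
pad 3 to align 4 for mip_level
mip_level at 12 (size 4, align 4) → ends 16
layer at 16 (size 4, align 4) → ends 20
width at 20 (size 4, align 4) → ends 24
pitch at 24 (size 2, align 2) → ends 26
depth at 26 (size 1, align 1) → ends 27
pad 5 to align 8 for stride
stride at 32 (size 88, align 8) → ends 120
total 120 bytes, alignment 8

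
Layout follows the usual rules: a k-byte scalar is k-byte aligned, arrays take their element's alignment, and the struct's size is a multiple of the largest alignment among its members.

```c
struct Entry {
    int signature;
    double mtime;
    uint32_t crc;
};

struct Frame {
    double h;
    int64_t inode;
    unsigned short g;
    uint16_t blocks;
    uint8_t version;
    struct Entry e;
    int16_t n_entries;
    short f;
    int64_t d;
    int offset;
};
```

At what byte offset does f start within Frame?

Entry: signature at 0 (size 4, align 4) → ends 4; pad 4 to align 8 for mtime; mtime at 8 (size 8, align 8) → ends 16; crc at 16 (size 4, align 4) → ends 20; tail pad 4 to reach multiple of 8; total 24 bytes, alignment 8
h at 0 (size 8, align 8) → ends 8
inode at 8 (size 8, align 8) → ends 16
g at 16 (size 2, align 2) → ends 18
blocks at 18 (size 2, align 2) → ends 20
version at 20 (size 1, align 1) → ends 21
pad 3 to align 8 for e
e at 24 (size 24, align 8) → ends 48
n_entries at 48 (size 2, align 2) → ends 50
f at 50 (size 2, align 2) → ends 52

50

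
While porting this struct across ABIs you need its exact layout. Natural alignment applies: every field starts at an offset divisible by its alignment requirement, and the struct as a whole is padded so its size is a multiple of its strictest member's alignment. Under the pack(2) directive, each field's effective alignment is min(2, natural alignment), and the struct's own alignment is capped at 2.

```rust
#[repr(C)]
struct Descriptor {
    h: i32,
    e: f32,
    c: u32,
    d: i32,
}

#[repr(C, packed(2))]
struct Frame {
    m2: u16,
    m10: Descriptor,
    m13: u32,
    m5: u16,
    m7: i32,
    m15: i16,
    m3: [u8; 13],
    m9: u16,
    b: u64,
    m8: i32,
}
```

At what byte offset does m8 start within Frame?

54

Descriptor: 0..4  h  (4B, 4-aligned); 4..8  e  (4B, 4-aligned); 8..12  c  (4B, 4-aligned); 12..16  d  (4B, 4-aligned); sizeof = 16, alignof = 4
0..2  m2  (2B, 2-aligned)
2..18  m10  (16B, 2-aligned)
18..22  m13  (4B, 2-aligned)
22..24  m5  (2B, 2-aligned)
24..28  m7  (4B, 2-aligned)
28..30  m15  (2B, 2-aligned)
30..43  m3  (13B, 1-aligned)
43..44  -- padding (1B)
44..46  m9  (2B, 2-aligned)
46..54  b  (8B, 2-aligned)
54..58  m8  (4B, 2-aligned)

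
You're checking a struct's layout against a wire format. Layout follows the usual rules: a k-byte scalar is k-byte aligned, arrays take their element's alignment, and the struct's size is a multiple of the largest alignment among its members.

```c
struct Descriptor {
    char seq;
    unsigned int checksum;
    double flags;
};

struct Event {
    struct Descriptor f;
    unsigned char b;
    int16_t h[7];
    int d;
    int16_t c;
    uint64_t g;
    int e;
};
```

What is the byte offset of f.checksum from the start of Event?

Descriptor: seq at 0 (size 1, align 1) → ends 1; pad 3 to align 4 for checksum; checksum at 4 (size 4, align 4) → ends 8; flags at 8 (size 8, align 8) → ends 16; total 16 bytes, alignment 8
f at 0 (size 16, align 8) → ends 16
within Descriptor: checksum at 4
0 + 4 = 4

4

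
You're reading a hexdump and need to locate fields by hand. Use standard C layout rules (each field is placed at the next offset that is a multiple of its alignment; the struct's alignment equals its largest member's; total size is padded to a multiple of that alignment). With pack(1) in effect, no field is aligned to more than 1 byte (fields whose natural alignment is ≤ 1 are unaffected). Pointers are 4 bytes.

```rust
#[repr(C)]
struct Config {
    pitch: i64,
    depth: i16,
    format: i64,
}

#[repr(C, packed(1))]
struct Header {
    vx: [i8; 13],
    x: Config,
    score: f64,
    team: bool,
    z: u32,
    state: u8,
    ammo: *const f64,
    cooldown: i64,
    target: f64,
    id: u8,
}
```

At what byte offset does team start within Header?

45

Config: @0: pitch [8B, align 8] → 8; @8: depth [2B, align 2] → 10; +6 pad (align 8); @16: format [8B, align 8] → 24; size 24, align 8
@0: vx [13B, align 1] → 13
@13: x [24B, align 1] → 37
@37: score [8B, align 1] → 45
@45: team [1B, align 1] → 46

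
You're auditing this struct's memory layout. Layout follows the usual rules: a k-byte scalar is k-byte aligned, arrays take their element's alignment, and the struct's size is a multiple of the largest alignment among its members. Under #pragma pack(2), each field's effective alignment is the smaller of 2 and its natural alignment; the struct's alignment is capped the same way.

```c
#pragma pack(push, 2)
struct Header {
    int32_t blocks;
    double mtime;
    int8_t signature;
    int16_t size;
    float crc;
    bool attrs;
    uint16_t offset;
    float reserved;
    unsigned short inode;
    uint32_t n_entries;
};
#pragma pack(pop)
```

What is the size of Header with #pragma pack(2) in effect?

blocks at 0 (size 4, align 2) → ends 4
mtime at 4 (size 8, align 2) → ends 12
signature at 12 (size 1, align 1) → ends 13
pad 1 to align 2 for size
size at 14 (size 2, align 2) → ends 16
crc at 16 (size 4, align 2) → ends 20
attrs at 20 (size 1, align 1) → ends 21
pad 1 to align 2 for offset
offset at 22 (size 2, align 2) → ends 24
reserved at 24 (size 4, align 2) → ends 28
inode at 28 (size 2, align 2) → ends 30
n_entries at 30 (size 4, align 2) → ends 34
total 34 bytes, alignment 2

34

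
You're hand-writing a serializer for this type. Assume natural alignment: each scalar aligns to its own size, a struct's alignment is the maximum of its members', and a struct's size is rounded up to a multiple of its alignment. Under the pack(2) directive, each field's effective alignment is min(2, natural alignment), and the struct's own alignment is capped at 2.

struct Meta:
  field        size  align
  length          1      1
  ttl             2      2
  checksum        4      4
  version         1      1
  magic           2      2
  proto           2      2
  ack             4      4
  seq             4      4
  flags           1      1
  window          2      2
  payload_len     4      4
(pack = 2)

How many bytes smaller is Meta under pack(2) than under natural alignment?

2

natural layout:
  length at 0 (size 1, align 1) → ends 1
  pad 1 to align 2 for ttl
  ttl at 2 (size 2, align 2) → ends 4
  checksum at 4 (size 4, align 4) → ends 8
  version at 8 (size 1, align 1) → ends 9
  pad 1 to align 2 for magic
  magic at 10 (size 2, align 2) → ends 12
  proto at 12 (size 2, align 2) → ends 14
  pad 2 to align 4 for ack
  ack at 16 (size 4, align 4) → ends 20
  seq at 20 (size 4, align 4) → ends 24
  flags at 24 (size 1, align 1) → ends 25
  pad 1 to align 2 for window
  window at 26 (size 2, align 2) → ends 28
  payload_len at 28 (size 4, align 4) → ends 32
  total 32 bytes, alignment 4
packed(2) layout:
  length at 0 (size 1, align 1) → ends 1
  pad 1 to align 2 for ttl
  ttl at 2 (size 2, align 2) → ends 4
  checksum at 4 (size 4, align 2) → ends 8
  version at 8 (size 1, align 1) → ends 9
  pad 1 to align 2 for magic
  magic at 10 (size 2, align 2) → ends 12
  proto at 12 (size 2, align 2) → ends 14
  ack at 14 (size 4, align 2) → ends 18
  seq at 18 (size 4, align 2) → ends 22
  flags at 22 (size 1, align 1) → ends 23
  pad 1 to align 2 for window
  window at 24 (size 2, align 2) → ends 26
  payload_len at 26 (size 4, align 2) → ends 30
  total 30 bytes, alignment 2
32 − 30 = 2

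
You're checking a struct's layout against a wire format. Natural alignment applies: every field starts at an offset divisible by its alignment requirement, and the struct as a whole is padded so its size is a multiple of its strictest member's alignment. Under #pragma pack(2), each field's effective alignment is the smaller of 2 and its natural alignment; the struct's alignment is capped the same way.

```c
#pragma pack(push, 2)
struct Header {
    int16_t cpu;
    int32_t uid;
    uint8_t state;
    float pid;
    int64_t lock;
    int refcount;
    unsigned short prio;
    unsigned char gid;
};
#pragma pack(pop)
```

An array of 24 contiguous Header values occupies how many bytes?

@0: cpu [2B, align 2] → 2
@2: uid [4B, align 2] → 6
@6: state [1B, align 1] → 7
+1 pad (align 2)
@8: pid [4B, align 2] → 12
@12: lock [8B, align 2] → 20
@20: refcount [4B, align 2] → 24
@24: prio [2B, align 2] → 26
@26: gid [1B, align 1] → 27
+1 tail pad (align 2)
size 28, align 2
array of 24: 24 × 28 = 672

672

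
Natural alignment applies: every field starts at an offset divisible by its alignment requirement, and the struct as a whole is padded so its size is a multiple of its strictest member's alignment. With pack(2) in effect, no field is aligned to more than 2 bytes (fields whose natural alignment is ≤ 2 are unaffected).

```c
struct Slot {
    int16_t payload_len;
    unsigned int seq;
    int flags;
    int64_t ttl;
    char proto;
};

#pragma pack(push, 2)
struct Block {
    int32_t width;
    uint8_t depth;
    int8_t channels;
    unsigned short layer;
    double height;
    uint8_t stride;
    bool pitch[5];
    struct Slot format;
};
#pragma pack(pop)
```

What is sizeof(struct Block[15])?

810

Slot: payload_len at 0 (size 2, align 2) → ends 2; pad 2 to align 4 for seq; seq at 4 (size 4, align 4) → ends 8; flags at 8 (size 4, align 4) → ends 12; pad 4 to align 8 for ttl; ttl at 16 (size 8, align 8) → ends 24; proto at 24 (size 1, align 1) → ends 25; tail pad 7 to reach multiple of 8; total 32 bytes, alignment 8
width at 0 (size 4, align 2) → ends 4
depth at 4 (size 1, align 1) → ends 5
channels at 5 (size 1, align 1) → ends 6
layer at 6 (size 2, align 2) → ends 8
height at 8 (size 8, align 2) → ends 16
stride at 16 (size 1, align 1) → ends 17
pitch at 17 (size 5, align 1) → ends 22
format at 22 (size 32, align 2) → ends 54
total 54 bytes, alignment 2
array of 15: 15 × 54 = 810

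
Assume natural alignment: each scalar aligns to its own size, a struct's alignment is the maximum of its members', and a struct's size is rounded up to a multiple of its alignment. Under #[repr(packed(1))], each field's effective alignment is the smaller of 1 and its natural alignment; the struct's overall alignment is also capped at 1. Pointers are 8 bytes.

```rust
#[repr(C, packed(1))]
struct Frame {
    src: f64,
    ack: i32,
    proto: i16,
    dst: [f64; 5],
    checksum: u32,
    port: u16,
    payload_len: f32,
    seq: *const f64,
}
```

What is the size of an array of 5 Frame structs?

360

src at 0 (size 8, align 1) → ends 8
ack at 8 (size 4, align 1) → ends 12
proto at 12 (size 2, align 1) → ends 14
dst at 14 (size 40, align 1) → ends 54
checksum at 54 (size 4, align 1) → ends 58
port at 58 (size 2, align 1) → ends 60
payload_len at 60 (size 4, align 1) → ends 64
seq at 64 (size 8, align 1) → ends 72
total 72 bytes, alignment 1
array of 5: 5 × 72 = 360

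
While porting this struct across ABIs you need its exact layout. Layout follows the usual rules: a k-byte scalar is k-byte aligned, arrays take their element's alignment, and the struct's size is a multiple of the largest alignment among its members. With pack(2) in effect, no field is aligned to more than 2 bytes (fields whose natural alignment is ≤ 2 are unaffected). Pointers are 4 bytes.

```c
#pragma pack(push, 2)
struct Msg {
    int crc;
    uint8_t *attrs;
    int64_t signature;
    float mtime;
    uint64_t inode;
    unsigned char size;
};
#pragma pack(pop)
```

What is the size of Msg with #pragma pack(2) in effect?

crc at 0 (size 4, align 2) → ends 4
attrs at 4 (size 4, align 2) → ends 8
signature at 8 (size 8, align 2) → ends 16
mtime at 16 (size 4, align 2) → ends 20
inode at 20 (size 8, align 2) → ends 28
size at 28 (size 1, align 1) → ends 29
tail pad 1 to reach multiple of 2
total 30 bytes, alignment 2

30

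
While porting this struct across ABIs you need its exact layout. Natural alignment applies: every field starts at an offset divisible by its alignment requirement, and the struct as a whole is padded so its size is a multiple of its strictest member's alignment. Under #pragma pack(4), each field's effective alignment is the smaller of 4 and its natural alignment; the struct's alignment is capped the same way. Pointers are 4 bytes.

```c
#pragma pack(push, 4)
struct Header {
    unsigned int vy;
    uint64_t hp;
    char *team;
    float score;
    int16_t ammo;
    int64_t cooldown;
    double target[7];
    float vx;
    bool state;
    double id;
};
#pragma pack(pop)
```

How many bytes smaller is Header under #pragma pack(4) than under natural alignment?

8

natural layout:
  vy at 0 (size 4, align 4) → ends 4
  pad 4 to align 8 for hp
  hp at 8 (size 8, align 8) → ends 16
  team at 16 (size 4, align 4) → ends 20
  score at 20 (size 4, align 4) → ends 24
  ammo at 24 (size 2, align 2) → ends 26
  pad 6 to align 8 for cooldown
  cooldown at 32 (size 8, align 8) → ends 40
  target at 40 (size 56, align 8) → ends 96
  vx at 96 (size 4, align 4) → ends 100
  state at 100 (size 1, align 1) → ends 101
  pad 3 to align 8 for id
  id at 104 (size 8, align 8) → ends 112
  total 112 bytes, alignment 8
packed(4) layout:
  vy at 0 (size 4, align 4) → ends 4
  hp at 4 (size 8, align 4) → ends 12
  team at 12 (size 4, align 4) → ends 16
  score at 16 (size 4, align 4) → ends 20
  ammo at 20 (size 2, align 2) → ends 22
  pad 2 to align 4 for cooldown
  cooldown at 24 (size 8, align 4) → ends 32
  target at 32 (size 56, align 4) → ends 88
  vx at 88 (size 4, align 4) → ends 92
  state at 92 (size 1, align 1) → ends 93
  pad 3 to align 4 for id
  id at 96 (size 8, align 4) → ends 104
  total 104 bytes, alignment 4
112 − 104 = 8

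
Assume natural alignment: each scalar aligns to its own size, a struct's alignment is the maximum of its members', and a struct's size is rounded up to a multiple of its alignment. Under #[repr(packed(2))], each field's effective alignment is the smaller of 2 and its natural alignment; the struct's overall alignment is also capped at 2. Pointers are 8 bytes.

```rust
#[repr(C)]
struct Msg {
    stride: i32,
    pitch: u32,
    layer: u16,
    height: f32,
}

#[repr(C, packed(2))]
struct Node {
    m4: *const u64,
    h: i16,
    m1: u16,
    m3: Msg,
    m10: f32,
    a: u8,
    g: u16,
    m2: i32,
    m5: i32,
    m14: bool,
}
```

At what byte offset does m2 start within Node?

Msg: stride at 0 (size 4, align 4) → ends 4; pitch at 4 (size 4, align 4) → ends 8; layer at 8 (size 2, align 2) → ends 10; pad 2 to align 4 for height; height at 12 (size 4, align 4) → ends 16; total 16 bytes, alignment 4
m4 at 0 (size 8, align 2) → ends 8
h at 8 (size 2, align 2) → ends 10
m1 at 10 (size 2, align 2) → ends 12
m3 at 12 (size 16, align 2) → ends 28
m10 at 28 (size 4, align 2) → ends 32
a at 32 (size 1, align 1) → ends 33
pad 1 to align 2 for g
g at 34 (size 2, align 2) → ends 36
m2 at 36 (size 4, align 2) → ends 40

36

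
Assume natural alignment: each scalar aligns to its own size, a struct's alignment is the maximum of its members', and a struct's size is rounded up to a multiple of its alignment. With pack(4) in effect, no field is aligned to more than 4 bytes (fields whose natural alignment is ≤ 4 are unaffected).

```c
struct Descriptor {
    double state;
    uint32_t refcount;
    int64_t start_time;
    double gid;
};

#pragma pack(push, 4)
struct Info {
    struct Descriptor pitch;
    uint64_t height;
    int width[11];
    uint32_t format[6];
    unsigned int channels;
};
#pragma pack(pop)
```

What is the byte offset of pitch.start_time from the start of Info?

16

Descriptor: 0..8  state  (8B, 8-aligned); 8..12  refcount  (4B, 4-aligned); 12..16  -- padding (4B); 16..24  start_time  (8B, 8-aligned); 24..32  gid  (8B, 8-aligned); sizeof = 32, alignof = 8
0..32  pitch  (32B, 4-aligned)
within Descriptor: start_time at 16
0 + 16 = 16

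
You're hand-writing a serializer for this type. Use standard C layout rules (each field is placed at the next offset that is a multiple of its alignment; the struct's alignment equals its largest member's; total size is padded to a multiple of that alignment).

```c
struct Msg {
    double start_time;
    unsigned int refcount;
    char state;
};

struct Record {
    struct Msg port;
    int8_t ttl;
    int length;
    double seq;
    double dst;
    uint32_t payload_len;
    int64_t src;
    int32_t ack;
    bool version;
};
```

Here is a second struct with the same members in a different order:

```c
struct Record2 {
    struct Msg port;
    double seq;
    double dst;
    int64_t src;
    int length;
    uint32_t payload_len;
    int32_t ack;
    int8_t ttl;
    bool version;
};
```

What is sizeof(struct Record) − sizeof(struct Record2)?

Msg: 0..8  start_time  (8B, 8-aligned); 8..12  refcount  (4B, 4-aligned); 12..13  state  (1B, 1-aligned); 13..16  -- tail padding (3B); sizeof = 16, alignof = 8
0..16  port  (16B, 8-aligned)
16..17  ttl  (1B, 1-aligned)
17..20  -- padding (3B)
20..24  length  (4B, 4-aligned)
24..32  seq  (8B, 8-aligned)
32..40  dst  (8B, 8-aligned)
40..44  payload_len  (4B, 4-aligned)
44..48  -- padding (4B)
48..56  src  (8B, 8-aligned)
56..60  ack  (4B, 4-aligned)
60..61  version  (1B, 1-aligned)
61..64  -- tail padding (3B)
sizeof = 64, alignof = 8
— Record2 —
0..16  port  (16B, 8-aligned)
16..24  seq  (8B, 8-aligned)
24..32  dst  (8B, 8-aligned)
32..40  src  (8B, 8-aligned)
40..44  length  (4B, 4-aligned)
44..48  payload_len  (4B, 4-aligned)
48..52  ack  (4B, 4-aligned)
52..53  ttl  (1B, 1-aligned)
53..54  version  (1B, 1-aligned)
54..56  -- tail padding (2B)
sizeof = 56, alignof = 8
64 − 56 = 8

8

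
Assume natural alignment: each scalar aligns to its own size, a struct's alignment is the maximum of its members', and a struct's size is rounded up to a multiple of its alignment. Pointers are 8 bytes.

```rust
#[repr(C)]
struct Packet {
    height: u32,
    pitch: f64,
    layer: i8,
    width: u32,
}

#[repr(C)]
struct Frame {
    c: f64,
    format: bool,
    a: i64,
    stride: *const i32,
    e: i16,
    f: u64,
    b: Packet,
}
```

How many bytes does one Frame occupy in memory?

Packet: @0: height [4B, align 4] → 4; +4 pad (align 8); @8: pitch [8B, align 8] → 16; @16: layer [1B, align 1] → 17; +3 pad (align 4); @20: width [4B, align 4] → 24; size 24, align 8
@0: c [8B, align 8] → 8
@8: format [1B, align 1] → 9
+7 pad (align 8)
@16: a [8B, align 8] → 24
@24: stride [8B, align 8] → 32
@32: e [2B, align 2] → 34
+6 pad (align 8)
@40: f [8B, align 8] → 48
@48: b [24B, align 8] → 72
size 72, align 8

72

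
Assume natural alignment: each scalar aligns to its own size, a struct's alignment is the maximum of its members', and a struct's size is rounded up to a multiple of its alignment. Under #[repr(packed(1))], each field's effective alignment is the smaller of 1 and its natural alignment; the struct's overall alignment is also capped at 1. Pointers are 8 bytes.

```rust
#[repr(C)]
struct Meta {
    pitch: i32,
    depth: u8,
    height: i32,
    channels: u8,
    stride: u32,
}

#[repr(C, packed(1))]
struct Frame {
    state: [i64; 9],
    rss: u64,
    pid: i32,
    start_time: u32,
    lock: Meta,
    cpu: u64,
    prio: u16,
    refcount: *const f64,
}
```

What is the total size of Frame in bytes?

Meta: pitch at 0 (size 4, align 4) → ends 4; depth at 4 (size 1, align 1) → ends 5; pad 3 to align 4 for height; height at 8 (size 4, align 4) → ends 12; channels at 12 (size 1, align 1) → ends 13; pad 3 to align 4 for stride; stride at 16 (size 4, align 4) → ends 20; total 20 bytes, alignment 4
state at 0 (size 72, align 1) → ends 72
rss at 72 (size 8, align 1) → ends 80
pid at 80 (size 4, align 1) → ends 84
start_time at 84 (size 4, align 1) → ends 88
lock at 88 (size 20, align 1) → ends 108
cpu at 108 (size 8, align 1) → ends 116
prio at 116 (size 2, align 1) → ends 118
refcount at 118 (size 8, align 1) → ends 126
total 126 bytes, alignment 1

126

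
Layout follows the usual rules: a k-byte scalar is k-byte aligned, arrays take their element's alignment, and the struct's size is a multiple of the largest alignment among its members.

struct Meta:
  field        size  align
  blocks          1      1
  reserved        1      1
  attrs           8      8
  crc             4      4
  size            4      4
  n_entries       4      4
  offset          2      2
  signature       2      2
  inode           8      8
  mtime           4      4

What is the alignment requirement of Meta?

8

member alignments: blocks=1, reserved=1, attrs=8, crc=4, size=4, n_entries=4, offset=2, signature=2, inode=8, mtime=4
max = 8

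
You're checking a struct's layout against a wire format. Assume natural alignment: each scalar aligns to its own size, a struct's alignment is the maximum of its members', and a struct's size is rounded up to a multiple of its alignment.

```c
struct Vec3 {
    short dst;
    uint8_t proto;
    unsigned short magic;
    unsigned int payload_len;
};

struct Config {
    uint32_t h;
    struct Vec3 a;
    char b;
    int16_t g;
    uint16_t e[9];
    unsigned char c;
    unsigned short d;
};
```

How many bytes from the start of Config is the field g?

18

Vec3: dst at 0 (size 2, align 2) → ends 2; proto at 2 (size 1, align 1) → ends 3; pad 1 to align 2 for magic; magic at 4 (size 2, align 2) → ends 6; pad 2 to align 4 for payload_len; payload_len at 8 (size 4, align 4) → ends 12; total 12 bytes, alignment 4
h at 0 (size 4, align 4) → ends 4
a at 4 (size 12, align 4) → ends 16
b at 16 (size 1, align 1) → ends 17
pad 1 to align 2 for g
g at 18 (size 2, align 2) → ends 20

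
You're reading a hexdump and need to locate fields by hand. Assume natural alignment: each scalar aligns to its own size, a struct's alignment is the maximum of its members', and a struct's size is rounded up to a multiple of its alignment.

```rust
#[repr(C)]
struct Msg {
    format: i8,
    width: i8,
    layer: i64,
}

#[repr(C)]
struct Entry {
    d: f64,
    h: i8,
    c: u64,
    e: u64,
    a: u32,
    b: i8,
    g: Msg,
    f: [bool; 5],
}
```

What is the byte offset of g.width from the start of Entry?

Msg: 0..1  format  (1B, 1-aligned); 1..2  width  (1B, 1-aligned); 2..8  -- padding (6B); 8..16  layer  (8B, 8-aligned); sizeof = 16, alignof = 8
0..8  d  (8B, 8-aligned)
8..9  h  (1B, 1-aligned)
9..16  -- padding (7B)
16..24  c  (8B, 8-aligned)
24..32  e  (8B, 8-aligned)
32..36  a  (4B, 4-aligned)
36..37  b  (1B, 1-aligned)
37..40  -- padding (3B)
40..56  g  (16B, 8-aligned)
within Msg: width at 1
40 + 1 = 41

41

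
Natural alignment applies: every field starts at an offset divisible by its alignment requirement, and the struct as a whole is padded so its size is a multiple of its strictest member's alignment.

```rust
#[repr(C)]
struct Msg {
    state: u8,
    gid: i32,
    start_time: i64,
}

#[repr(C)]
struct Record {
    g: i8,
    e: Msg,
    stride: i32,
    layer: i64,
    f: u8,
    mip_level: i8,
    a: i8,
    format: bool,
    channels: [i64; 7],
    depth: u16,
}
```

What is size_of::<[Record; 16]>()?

1792

Msg: 0..1  state  (1B, 1-aligned); 1..4  -- padding (3B); 4..8  gid  (4B, 4-aligned); 8..16  start_time  (8B, 8-aligned); sizeof = 16, alignof = 8
0..1  g  (1B, 1-aligned)
1..8  -- padding (7B)
8..24  e  (16B, 8-aligned)
24..28  stride  (4B, 4-aligned)
28..32  -- padding (4B)
32..40  layer  (8B, 8-aligned)
40..41  f  (1B, 1-aligned)
41..42  mip_level  (1B, 1-aligned)
42..43  a  (1B, 1-aligned)
43..44  format  (1B, 1-aligned)
44..48  -- padding (4B)
48..104  channels  (56B, 8-aligned)
104..106  depth  (2B, 2-aligned)
106..112  -- tail padding (6B)
sizeof = 112, alignof = 8
array of 16: 16 × 112 = 1792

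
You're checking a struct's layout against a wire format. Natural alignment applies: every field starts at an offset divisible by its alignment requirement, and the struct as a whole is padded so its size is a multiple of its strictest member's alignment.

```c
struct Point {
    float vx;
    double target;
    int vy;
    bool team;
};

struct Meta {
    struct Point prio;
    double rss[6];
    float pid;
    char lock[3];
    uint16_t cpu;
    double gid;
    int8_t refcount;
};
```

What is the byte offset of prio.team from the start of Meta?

20

Point: vx at 0 (size 4, align 4) → ends 4; pad 4 to align 8 for target; target at 8 (size 8, align 8) → ends 16; vy at 16 (size 4, align 4) → ends 20; team at 20 (size 1, align 1) → ends 21; tail pad 3 to reach multiple of 8; total 24 bytes, alignment 8
prio at 0 (size 24, align 8) → ends 24
within Point: team at 20
0 + 20 = 20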